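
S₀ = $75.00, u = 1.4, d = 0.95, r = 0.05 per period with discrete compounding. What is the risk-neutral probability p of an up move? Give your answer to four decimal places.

Risk-neutral probability p = (1 + 0.05 − 0.95)/(1.4 − 0.95) = 0.1000/0.4500 = 0.2222

p = 0.2222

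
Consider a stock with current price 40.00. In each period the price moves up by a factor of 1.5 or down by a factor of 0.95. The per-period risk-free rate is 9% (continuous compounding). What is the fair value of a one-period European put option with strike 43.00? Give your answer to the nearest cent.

Risk-neutral probability p = (e^0.09 − 0.95)/(1.5 − 0.95) = 0.1442/0.5500 = 0.2621
Terminal stock prices: S_u = 60, S_d = 38
Terminal payoffs (K − S): max(-17, 0) = 0, max(5, 0) = 5
Node 0 (S = 40): V_0 = e^(−0.09)·[0.2621·0.0000 + 0.7379·5.0000] = 3.3718

3.37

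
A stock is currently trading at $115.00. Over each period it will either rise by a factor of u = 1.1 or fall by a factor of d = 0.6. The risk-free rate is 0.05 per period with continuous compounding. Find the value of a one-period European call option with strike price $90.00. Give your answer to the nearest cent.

$31.34

Risk-neutral probability p = (e^0.05 − 0.6)/(1.1 − 0.6) = 0.4513/0.5000 = 0.9025
Terminal stock prices: S_u = 126.5, S_d = 69
Terminal payoffs (S − K): max(36.5, 0) = 36.5, max(-21, 0) = 0
Node 0 (S = 115): V_0 = e^(−0.05)·[0.9025·36.5000 + 0.0975·0.0000] = 31.3362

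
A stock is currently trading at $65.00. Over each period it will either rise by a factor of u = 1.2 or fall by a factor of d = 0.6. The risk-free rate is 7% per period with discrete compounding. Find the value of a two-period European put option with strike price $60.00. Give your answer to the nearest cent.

$5.41

Risk-neutral probability p = (1 + 0.07 − 0.6)/(1.2 − 0.6) = 0.4700/0.6000 = 0.7833
Terminal stock prices: S_uu = 93.6, S_ud = 46.8, S_dd = 23.4
Terminal payoffs (K − S): max(-33.6, 0) = 0, max(13.2, 0) = 13.2, max(36.6, 0) = 36.6
Node u (S = 78): V_u = 1/1.07·[0.7833·0.0000 + 0.2167·13.2000] = 2.6729
Node d (S = 39): V_d = 1/1.07·[0.7833·13.2000 + 0.2167·36.6000] = 17.0748
Node 0 (S = 65): V_0 = 1/1.07·[0.7833·2.6729 + 0.2167·17.0748] = 5.4143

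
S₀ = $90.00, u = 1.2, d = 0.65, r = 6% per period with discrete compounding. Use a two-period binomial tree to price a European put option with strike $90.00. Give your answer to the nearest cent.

Risk-neutral probability p = (1 + 0.06 − 0.65)/(1.2 − 0.65) = 0.4100/0.5500 = 0.7455
Terminal stock prices: S_uu = 129.6, S_ud = 70.2, S_dd = 38.03
Terminal payoffs (K − S): max(-39.6, 0) = 0, max(19.8, 0) = 19.8, max(51.97, 0) = 51.97
Node u (S = 108): V_u = 1/1.06·[0.7455·0.0000 + 0.2545·19.8000] = 4.7547
Node d (S = 58.5): V_d = 1/1.06·[0.7455·19.8000 + 0.2545·51.9750] = 26.4057
Node 0 (S = 90): V_0 = 1/1.06·[0.7455·4.7547 + 0.2545·26.4057] = 9.6848

$9.68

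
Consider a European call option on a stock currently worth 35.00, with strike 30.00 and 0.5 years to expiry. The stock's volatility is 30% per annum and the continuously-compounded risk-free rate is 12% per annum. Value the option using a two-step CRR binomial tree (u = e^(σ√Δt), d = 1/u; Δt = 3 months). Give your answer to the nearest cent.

CRR parameters: u = e^(σ√Δt) = e^(0.3·√0.25) = 1.1618, d = 1/u = 0.8607
Per-period rate: rΔt = 0.12·0.25 = 0.03, so R = e^0.03 = 1.0305
Risk-neutral probability p = (e^0.03 − 0.8607)/(1.1618 − 0.8607) = 0.1697/0.3011 = 0.5637
Terminal stock prices: S_uu = 47.25, S_ud = 35, S_dd = 25.93
Terminal payoffs (S − K): max(17.25, 0) = 17.25, max(5, 0) = 5, max(-4.071, 0) = 0
Node u (S = 40.66): V_u = e^(−0.03)·[0.5637·17.2451 + 0.4363·5.0000] = 11.5508
Node d (S = 30.12): V_d = e^(−0.03)·[0.5637·5.0000 + 0.4363·0.0000] = 2.7352
Node 0 (S = 35): V_0 = e^(−0.03)·[0.5637·11.5508 + 0.4363·2.7352] = 7.4769

7.48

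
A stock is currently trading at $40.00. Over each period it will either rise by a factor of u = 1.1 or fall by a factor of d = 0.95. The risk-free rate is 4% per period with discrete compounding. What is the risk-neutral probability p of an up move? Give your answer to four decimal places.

Risk-neutral probability p = (1 + 0.04 − 0.95)/(1.1 − 0.95) = 0.0900/0.1500 = 0.6000

p = 0.6000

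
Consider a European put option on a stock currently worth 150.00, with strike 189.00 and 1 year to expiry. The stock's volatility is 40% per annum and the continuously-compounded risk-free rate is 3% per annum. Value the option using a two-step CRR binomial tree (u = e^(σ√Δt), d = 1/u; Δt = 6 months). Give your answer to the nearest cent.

CRR parameters: u = e^(σ√Δt) = e^(0.4·√0.5) = 1.3269, d = 1/u = 0.7536
Per-period rate: rΔt = 0.03·0.5 = 0.015, so R = e^0.015 = 1.0151
Risk-neutral probability p = (e^0.015 − 0.7536)/(1.3269 − 0.7536) = 0.2615/0.5733 = 0.4561
Terminal stock prices: S_uu = 264.1, S_ud = 150, S_dd = 85.2
Terminal payoffs (K − S): max(-75.1, 0) = 0, max(39, 0) = 39, max(103.8, 0) = 103.8
Node u (S = 199): V_u = e^(−0.015)·[0.4561·0.0000 + 0.5439·39.0000] = 20.8955
Node d (S = 113): V_d = e^(−0.015)·[0.4561·39.0000 + 0.5439·103.8044] = 73.1404
Node 0 (S = 150): V_0 = e^(−0.015)·[0.4561·20.8955 + 0.5439·73.1404] = 48.5763

48.58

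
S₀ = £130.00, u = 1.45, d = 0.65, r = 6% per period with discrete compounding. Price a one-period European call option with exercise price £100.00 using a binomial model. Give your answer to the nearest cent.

Risk-neutral probability p = (1 + 0.06 − 0.65)/(1.45 − 0.65) = 0.4100/0.8000 = 0.5125
Terminal stock prices: S_u = 188.5, S_d = 84.5
Terminal payoffs (S − K): max(88.5, 0) = 88.5, max(-15.5, 0) = 0
Node 0 (S = 130): V_0 = 1/1.06·[0.5125·88.5000 + 0.4875·0.0000] = 42.7889

£42.79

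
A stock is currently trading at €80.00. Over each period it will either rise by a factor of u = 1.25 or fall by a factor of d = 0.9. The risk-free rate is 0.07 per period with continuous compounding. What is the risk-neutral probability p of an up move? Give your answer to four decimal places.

Risk-neutral probability p = (e^0.07 − 0.9)/(1.25 − 0.9) = 0.1725/0.3500 = 0.4929

p = 0.4929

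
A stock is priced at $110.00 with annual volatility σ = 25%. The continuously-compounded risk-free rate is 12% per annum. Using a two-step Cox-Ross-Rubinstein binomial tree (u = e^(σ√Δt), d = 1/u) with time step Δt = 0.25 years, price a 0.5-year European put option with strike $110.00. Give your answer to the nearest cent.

$3.85

CRR parameters: u = e^(σ√Δt) = e^(0.25·√0.25) = 1.1331, d = 1/u = 0.8825
Per-period rate: rΔt = 0.12·0.25 = 0.03, so R = e^0.03 = 1.0305
Risk-neutral probability p = (e^0.03 − 0.8825)/(1.1331 − 0.8825) = 0.1480/0.2507 = 0.5903
Terminal stock prices: S_uu = 141.2, S_ud = 110, S_dd = 85.67
Terminal payoffs (K − S): max(-31.24, 0) = 0, max(0, 0) = 0, max(24.33, 0) = 24.33
Node u (S = 124.6): V_u = e^(−0.03)·[0.5903·0.0000 + 0.4097·0.0000] = 0.0000
Node d (S = 97.07): V_d = e^(−0.03)·[0.5903·0.0000 + 0.4097·24.3319] = 9.6743
Node 0 (S = 110): V_0 = e^(−0.03)·[0.5903·0.0000 + 0.4097·9.6743] = 3.8465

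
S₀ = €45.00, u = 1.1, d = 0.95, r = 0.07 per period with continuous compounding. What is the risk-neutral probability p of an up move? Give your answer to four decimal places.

p = 0.8167

Risk-neutral probability p = (e^0.07 − 0.95)/(1.1 − 0.95) = 0.1225/0.1500 = 0.8167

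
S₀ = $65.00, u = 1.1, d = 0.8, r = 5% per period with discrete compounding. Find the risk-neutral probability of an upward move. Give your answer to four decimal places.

p = 0.8333

Risk-neutral probability p = (1 + 0.05 − 0.8)/(1.1 − 0.8) = 0.2500/0.3000 = 0.8333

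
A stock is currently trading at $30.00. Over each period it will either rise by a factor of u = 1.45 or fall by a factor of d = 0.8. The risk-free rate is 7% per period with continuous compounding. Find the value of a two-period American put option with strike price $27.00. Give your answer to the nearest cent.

$2.29

Risk-neutral probability p = (e^0.07 − 0.8)/(1.45 − 0.8) = 0.2725/0.6500 = 0.4192
Terminal stock prices: S_uu = 63.08, S_ud = 34.8, S_dd = 19.2
Terminal payoffs (K − S): max(-36.08, 0) = 0, max(-7.8, 0) = 0, max(7.8, 0) = 7.8
Node u (S = 43.5): continuation = e^(−0.07)·[0.4192·0.0000 + 0.5808·0.0000] = 0.0000; exercise value = 0.0000 ≤ continuation, so V_u = 0.0000
Node d (S = 24): continuation = e^(−0.07)·[0.4192·0.0000 + 0.5808·7.8000] = 4.2237; exercise value = 3.0000 ≤ continuation, so V_d = 4.2237
Node 0 (S = 30): continuation = e^(−0.07)·[0.4192·0.0000 + 0.5808·4.2237] = 2.2871; exercise value = 0.0000 ≤ continuation, so V_0 = 2.2871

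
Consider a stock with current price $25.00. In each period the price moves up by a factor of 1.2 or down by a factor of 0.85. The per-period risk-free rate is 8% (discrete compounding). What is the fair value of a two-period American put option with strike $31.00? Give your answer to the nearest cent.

Risk-neutral probability p = (1 + 0.08 − 0.85)/(1.2 − 0.85) = 0.2300/0.3500 = 0.6571
Terminal stock prices: S_uu = 36, S_ud = 25.5, S_dd = 18.06
Terminal payoffs (K − S): max(-5, 0) = 0, max(5.5, 0) = 5.5, max(12.94, 0) = 12.94
Node u (S = 30): continuation = 1/1.08·[0.6571·0.0000 + 0.3429·5.5000] = 1.7460; exercise value = 1.0000 ≤ continuation, so V_u = 1.7460
Node d (S = 21.25): continuation = 1/1.08·[0.6571·5.5000 + 0.3429·12.9375] = 7.4537; exercise value = 9.7500 > continuation, so V_d = 9.7500 (exercise)
Node 0 (S = 25): continuation = 1/1.08·[0.6571·1.7460 + 0.3429·9.7500] = 4.1576; exercise value = 6.0000 > continuation, so V_0 = 6.0000 (exercise)

$6.00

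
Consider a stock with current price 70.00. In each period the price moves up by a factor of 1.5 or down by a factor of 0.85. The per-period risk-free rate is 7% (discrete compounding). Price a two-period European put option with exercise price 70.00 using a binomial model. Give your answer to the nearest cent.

Risk-neutral probability p = (1 + 0.07 − 0.85)/(1.5 − 0.85) = 0.2200/0.6500 = 0.3385
Terminal stock prices: S_uu = 157.5, S_ud = 89.25, S_dd = 50.57
Terminal payoffs (K − S): max(-87.5, 0) = 0, max(-19.25, 0) = 0, max(19.43, 0) = 19.43
Node u (S = 105): V_u = 1/1.07·[0.3385·0.0000 + 0.6615·0.0000] = 0.0000
Node d (S = 59.5): V_d = 1/1.07·[0.3385·0.0000 + 0.6615·19.4250] = 12.0097
Node 0 (S = 70): V_0 = 1/1.07·[0.3385·0.0000 + 0.6615·12.0097] = 7.4251

7.43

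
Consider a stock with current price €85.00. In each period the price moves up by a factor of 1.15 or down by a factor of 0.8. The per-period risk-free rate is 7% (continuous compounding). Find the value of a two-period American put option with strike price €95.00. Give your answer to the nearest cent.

Risk-neutral probability p = (e^0.07 − 0.8)/(1.15 − 0.8) = 0.2725/0.3500 = 0.7786
Terminal stock prices: S_uu = 112.4, S_ud = 78.2, S_dd = 54.4
Terminal payoffs (K − S): max(-17.41, 0) = 0, max(16.8, 0) = 16.8, max(40.6, 0) = 40.6
Node u (S = 97.75): continuation = e^(−0.07)·[0.7786·0.0000 + 0.2214·16.8000] = 3.4681; exercise value = 0.0000 ≤ continuation, so V_u = 3.4681
Node d (S = 68): continuation = e^(−0.07)·[0.7786·16.8000 + 0.2214·40.6000] = 20.5774; exercise value = 27.0000 > continuation, so V_d = 27.0000 (exercise)
Node 0 (S = 85): continuation = e^(−0.07)·[0.7786·3.4681 + 0.2214·27.0000] = 8.0915; exercise value = 10.0000 > continuation, so V_0 = 10.0000 (exercise)

€10.00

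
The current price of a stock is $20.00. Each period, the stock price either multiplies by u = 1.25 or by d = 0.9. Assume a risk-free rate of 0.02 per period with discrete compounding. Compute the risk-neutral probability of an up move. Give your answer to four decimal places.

Risk-neutral probability p = (1 + 0.02 − 0.9)/(1.25 − 0.9) = 0.1200/0.3500 = 0.3429

p = 0.3429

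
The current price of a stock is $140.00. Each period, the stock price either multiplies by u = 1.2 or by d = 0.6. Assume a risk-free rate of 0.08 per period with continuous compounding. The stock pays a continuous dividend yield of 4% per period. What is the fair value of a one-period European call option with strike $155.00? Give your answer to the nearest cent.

Per-period risk-free factor R = e^0.08 = 1.0833; dividend-adjusted growth = e^(0.08−0.04) = 1.0408.
Risk-neutral probability p = (1.0408 − 0.6)/(1.2 − 0.6) = 0.4408/0.6000 = 0.7347
Terminal stock prices: S_u = 168, S_d = 84
Terminal payoffs (S − K): max(13, 0) = 13, max(-71, 0) = 0
Node 0 (S = 140): V_0 = e^(−0.08)·[0.7347·13.0000 + 0.2653·0.0000] = 8.8166

$8.82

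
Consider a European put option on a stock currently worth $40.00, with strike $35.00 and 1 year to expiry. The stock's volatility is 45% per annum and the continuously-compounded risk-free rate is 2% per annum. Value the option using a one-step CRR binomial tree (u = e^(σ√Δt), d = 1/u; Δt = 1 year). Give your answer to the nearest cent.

$5.48

CRR parameters: u = e^(σ√Δt) = e^(0.45·√1) = 1.5683, d = 1/u = 0.6376
Per-period rate: rΔt = 0.02·1 = 0.02, so R = e^0.02 = 1.0202
Risk-neutral probability p = (e^0.02 − 0.6376)/(1.5683 − 0.6376) = 0.3826/0.9307 = 0.4111
Terminal stock prices: S_u = 62.73, S_d = 25.51
Terminal payoffs (K − S): max(-27.73, 0) = 0, max(9.495, 0) = 9.495
Node 0 (S = 40): V_0 = e^(−0.02)·[0.4111·0.0000 + 0.5889·9.4949] = 5.4811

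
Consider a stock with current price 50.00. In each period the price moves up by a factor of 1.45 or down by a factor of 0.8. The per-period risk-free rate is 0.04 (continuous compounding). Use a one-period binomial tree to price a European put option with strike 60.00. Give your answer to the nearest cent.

12.10

Risk-neutral probability p = (e^0.04 − 0.8)/(1.45 − 0.8) = 0.2408/0.6500 = 0.3705
Terminal stock prices: S_u = 72.5, S_d = 40
Terminal payoffs (K − S): max(-12.5, 0) = 0, max(20, 0) = 20
Node 0 (S = 50): V_0 = e^(−0.04)·[0.3705·0.0000 + 0.6295·20.0000] = 12.0968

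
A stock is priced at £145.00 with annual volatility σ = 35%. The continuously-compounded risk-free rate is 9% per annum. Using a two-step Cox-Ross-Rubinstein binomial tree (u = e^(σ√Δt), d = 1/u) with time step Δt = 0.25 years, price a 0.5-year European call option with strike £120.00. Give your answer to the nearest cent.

£34.19

CRR parameters: u = e^(σ√Δt) = e^(0.35·√0.25) = 1.1912, d = 1/u = 0.8395
Per-period rate: rΔt = 0.09·0.25 = 0.0225, so R = e^0.0225 = 1.0228
Risk-neutral probability p = (e^0.0225 − 0.8395)/(1.1912 − 0.8395) = 0.1833/0.3518 = 0.5210
Terminal stock prices: S_uu = 205.8, S_ud = 145, S_dd = 102.2
Terminal payoffs (S − K): max(85.76, 0) = 85.76, max(25, 0) = 25, max(-17.82, 0) = 0
Node u (S = 172.7): V_u = e^(−0.0225)·[0.5210·85.7648 + 0.4790·25.0000] = 55.4006
Node d (S = 121.7): V_d = e^(−0.0225)·[0.5210·25.0000 + 0.4790·0.0000] = 12.7363
Node 0 (S = 145): V_0 = e^(−0.0225)·[0.5210·55.4006 + 0.4790·12.7363] = 34.1883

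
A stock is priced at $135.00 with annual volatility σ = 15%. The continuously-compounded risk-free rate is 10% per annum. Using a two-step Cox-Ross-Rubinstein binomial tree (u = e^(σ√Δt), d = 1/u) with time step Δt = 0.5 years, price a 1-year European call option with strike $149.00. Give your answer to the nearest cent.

CRR parameters: u = e^(σ√Δt) = e^(0.15·√0.5) = 1.1119, d = 1/u = 0.8994
Per-period rate: rΔt = 0.1·0.5 = 0.05, so R = e^0.05 = 1.0513
Risk-neutral probability p = (e^0.05 − 0.8994)/(1.1119 − 0.8994) = 0.1519/0.2125 = 0.7148
Terminal stock prices: S_uu = 166.9, S_ud = 135, S_dd = 109.2
Terminal payoffs (S − K): max(17.9, 0) = 17.9, max(-14, 0) = 0, max(-39.8, 0) = 0
Node u (S = 150.1): V_u = e^(−0.05)·[0.7148·17.9020 + 0.2852·0.0000] = 12.1714
Node d (S = 121.4): V_d = e^(−0.05)·[0.7148·0.0000 + 0.2852·0.0000] = 0.0000
Node 0 (S = 135): V_0 = e^(−0.05)·[0.7148·12.1714 + 0.2852·0.0000] = 8.2752

$8.28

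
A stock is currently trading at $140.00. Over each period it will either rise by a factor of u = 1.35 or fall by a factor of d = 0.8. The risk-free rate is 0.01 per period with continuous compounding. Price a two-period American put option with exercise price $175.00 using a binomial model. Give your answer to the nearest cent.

Risk-neutral probability p = (e^0.01 − 0.8)/(1.35 − 0.8) = 0.2101/0.5500 = 0.3819
Terminal stock prices: S_uu = 255.2, S_ud = 151.2, S_dd = 89.6
Terminal payoffs (K − S): max(-80.15, 0) = 0, max(23.8, 0) = 23.8, max(85.4, 0) = 85.4
Node u (S = 189): continuation = e^(−0.01)·[0.3819·0.0000 + 0.6181·23.8000] = 14.5642; exercise value = 0.0000 ≤ continuation, so V_u = 14.5642
Node d (S = 112): continuation = e^(−0.01)·[0.3819·23.8000 + 0.6181·85.4000] = 61.2587; exercise value = 63.0000 > continuation, so V_d = 63.0000 (exercise)
Node 0 (S = 140): continuation = e^(−0.01)·[0.3819·14.5642 + 0.6181·63.0000] = 44.0591; exercise value = 35.0000 ≤ continuation, so V_0 = 44.0591

$44.06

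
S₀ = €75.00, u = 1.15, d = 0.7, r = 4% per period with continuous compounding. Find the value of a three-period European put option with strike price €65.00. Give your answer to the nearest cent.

€3.20

Risk-neutral probability p = (e^0.04 − 0.7)/(1.15 − 0.7) = 0.3408/0.4500 = 0.7574
Terminal stock prices: S_uuu = 114.1, S_uud = 69.43, S_udd = 42.26, S_ddd = 25.72
Terminal payoffs (K − S): max(-49.07, 0) = 0, max(-4.431, 0) = 0, max(22.74, 0) = 22.74, max(39.28, 0) = 39.28
Node uu (S = 99.19): V_uu = e^(−0.04)·[0.7574·0.0000 + 0.2426·0.0000] = 0.0000
Node ud (S = 60.37): V_ud = e^(−0.04)·[0.7574·0.0000 + 0.2426·22.7375] = 5.3008
Node dd (S = 36.75): V_dd = e^(−0.04)·[0.7574·22.7375 + 0.2426·39.2750] = 25.7013
Node u (S = 86.25): V_u = e^(−0.04)·[0.7574·0.0000 + 0.2426·5.3008] = 1.2358
Node d (S = 52.5): V_d = e^(−0.04)·[0.7574·5.3008 + 0.2426·25.7013] = 9.8489
Node 0 (S = 75): V_0 = e^(−0.04)·[0.7574·1.2358 + 0.2426·9.8489] = 3.1953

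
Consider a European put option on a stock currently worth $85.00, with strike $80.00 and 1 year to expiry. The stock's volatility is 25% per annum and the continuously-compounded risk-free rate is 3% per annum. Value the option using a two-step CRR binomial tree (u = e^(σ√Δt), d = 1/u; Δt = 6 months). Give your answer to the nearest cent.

$4.96

CRR parameters: u = e^(σ√Δt) = e^(0.25·√0.5) = 1.1934, d = 1/u = 0.8380
Per-period rate: rΔt = 0.03·0.5 = 0.015, so R = e^0.015 = 1.0151
Risk-neutral probability p = (e^0.015 − 0.8380)/(1.1934 − 0.8380) = 0.1771/0.3554 = 0.4984
Terminal stock prices: S_uu = 121.1, S_ud = 85, S_dd = 59.69
Terminal payoffs (K − S): max(-41.05, 0) = 0, max(-5, 0) = 0, max(20.31, 0) = 20.31
Node u (S = 101.4): V_u = e^(−0.015)·[0.4984·0.0000 + 0.5016·0.0000] = 0.0000
Node d (S = 71.23): V_d = e^(−0.015)·[0.4984·0.0000 + 0.5016·20.3140] = 10.0369
Node 0 (S = 85): V_0 = e^(−0.015)·[0.4984·0.0000 + 0.5016·10.0369] = 4.9591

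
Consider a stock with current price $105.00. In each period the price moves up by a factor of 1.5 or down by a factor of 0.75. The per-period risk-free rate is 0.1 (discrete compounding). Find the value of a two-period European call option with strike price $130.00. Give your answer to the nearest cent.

$19.12

Risk-neutral probability p = (1 + 0.1 − 0.75)/(1.5 − 0.75) = 0.3500/0.7500 = 0.4667
Terminal stock prices: S_uu = 236.2, S_ud = 118.1, S_dd = 59.06
Terminal payoffs (S − K): max(106.2, 0) = 106.2, max(-11.88, 0) = 0, max(-70.94, 0) = 0
Node u (S = 157.5): V_u = 1/1.1·[0.4667·106.2500 + 0.5333·0.0000] = 45.0758
Node d (S = 78.75): V_d = 1/1.1·[0.4667·0.0000 + 0.5333·0.0000] = 0.0000
Node 0 (S = 105): V_0 = 1/1.1·[0.4667·45.0758 + 0.5333·0.0000] = 19.1230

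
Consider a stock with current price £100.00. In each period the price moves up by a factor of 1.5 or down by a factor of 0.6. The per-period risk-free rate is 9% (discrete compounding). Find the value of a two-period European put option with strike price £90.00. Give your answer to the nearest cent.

Risk-neutral probability p = (1 + 0.09 − 0.6)/(1.5 − 0.6) = 0.4900/0.9000 = 0.5444
Terminal stock prices: S_uu = 225, S_ud = 90, S_dd = 36
Terminal payoffs (K − S): max(-135, 0) = 0, max(0, 0) = 0, max(54, 0) = 54
Node u (S = 150): V_u = 1/1.09·[0.5444·0.0000 + 0.4556·0.0000] = 0.0000
Node d (S = 60): V_d = 1/1.09·[0.5444·0.0000 + 0.4556·54.0000] = 22.5688
Node 0 (S = 100): V_0 = 1/1.09·[0.5444·0.0000 + 0.4556·22.5688] = 9.4324

£9.43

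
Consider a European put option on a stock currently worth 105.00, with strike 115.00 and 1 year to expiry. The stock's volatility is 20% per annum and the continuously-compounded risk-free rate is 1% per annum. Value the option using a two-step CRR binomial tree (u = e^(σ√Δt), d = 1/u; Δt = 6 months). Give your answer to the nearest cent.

CRR parameters: u = e^(σ√Δt) = e^(0.2·√0.5) = 1.1519, d = 1/u = 0.8681
Per-period rate: rΔt = 0.01·0.5 = 0.005, so R = e^0.005 = 1.0050
Risk-neutral probability p = (e^0.005 − 0.8681)/(1.1519 − 0.8681) = 0.1369/0.2838 = 0.4824
Terminal stock prices: S_uu = 139.3, S_ud = 105, S_dd = 79.13
Terminal payoffs (K − S): max(-24.32, 0) = 0, max(10, 0) = 10, max(35.87, 0) = 35.87
Node u (S = 121): V_u = e^(−0.005)·[0.4824·0.0000 + 0.5176·10.0000] = 5.1505
Node d (S = 91.15): V_d = e^(−0.005)·[0.4824·10.0000 + 0.5176·35.8680] = 23.2735
Node 0 (S = 105): V_0 = e^(−0.005)·[0.4824·5.1505 + 0.5176·23.2735] = 14.4591

14.46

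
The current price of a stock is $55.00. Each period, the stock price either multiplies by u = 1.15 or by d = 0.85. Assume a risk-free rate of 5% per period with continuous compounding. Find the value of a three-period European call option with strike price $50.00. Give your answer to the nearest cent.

$13.27

Risk-neutral probability p = (e^0.05 − 0.85)/(1.15 − 0.85) = 0.2013/0.3000 = 0.6709
Terminal stock prices: S_uuu = 83.65, S_uud = 61.83, S_udd = 45.7, S_ddd = 33.78
Terminal payoffs (S − K): max(33.65, 0) = 33.65, max(11.83, 0) = 11.83, max(-4.302, 0) = 0, max(-16.22, 0) = 0
Node uu (S = 72.74): V_uu = e^(−0.05)·[0.6709·33.6481 + 0.3291·11.8269] = 25.1760
Node ud (S = 53.76): V_ud = e^(−0.05)·[0.6709·11.8269 + 0.3291·0.0000] = 7.5477
Node dd (S = 39.74): V_dd = e^(−0.05)·[0.6709·0.0000 + 0.3291·0.0000] = 0.0000
Node u (S = 63.25): V_u = e^(−0.05)·[0.6709·25.1760 + 0.3291·7.5477] = 18.4297
Node d (S = 46.75): V_d = e^(−0.05)·[0.6709·7.5477 + 0.3291·0.0000] = 4.8168
Node 0 (S = 55): V_0 = e^(−0.05)·[0.6709·18.4297 + 0.3291·4.8168] = 13.2694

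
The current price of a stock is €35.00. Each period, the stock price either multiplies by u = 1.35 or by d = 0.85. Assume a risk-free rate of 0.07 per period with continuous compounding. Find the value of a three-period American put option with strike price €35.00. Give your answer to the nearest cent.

€2.81

Risk-neutral probability p = (e^0.07 − 0.85)/(1.35 − 0.85) = 0.2225/0.5000 = 0.4450
Terminal stock prices: S_uuu = 86.11, S_uud = 54.22, S_udd = 34.14, S_ddd = 21.49
Terminal payoffs (K − S): max(-51.11, 0) = 0, max(-19.22, 0) = 0, max(0.8619, 0) = 0.8619, max(13.51, 0) = 13.51
Node uu (S = 63.79): continuation = e^(−0.07)·[0.4450·0.0000 + 0.5550·0.0000] = 0.0000; exercise value = 0.0000 ≤ continuation, so V_uu = 0.0000
Node ud (S = 40.16): continuation = e^(−0.07)·[0.4450·0.0000 + 0.5550·0.8619] = 0.4460; exercise value = 0.0000 ≤ continuation, so V_ud = 0.4460
Node dd (S = 25.29): continuation = e^(−0.07)·[0.4450·0.8619 + 0.5550·13.5056] = 7.3463; exercise value = 9.7125 > continuation, so V_dd = 9.7125 (exercise)
Node u (S = 47.25): continuation = e^(−0.07)·[0.4450·0.0000 + 0.5550·0.4460] = 0.2308; exercise value = 0.0000 ≤ continuation, so V_u = 0.2308
Node d (S = 29.75): continuation = e^(−0.07)·[0.4450·0.4460 + 0.5550·9.7125] = 5.2109; exercise value = 5.2500 > continuation, so V_d = 5.2500 (exercise)
Node 0 (S = 35): continuation = e^(−0.07)·[0.4450·0.2308 + 0.5550·5.2500] = 2.8124; exercise value = 0.0000 ≤ continuation, so V_0 = 2.8124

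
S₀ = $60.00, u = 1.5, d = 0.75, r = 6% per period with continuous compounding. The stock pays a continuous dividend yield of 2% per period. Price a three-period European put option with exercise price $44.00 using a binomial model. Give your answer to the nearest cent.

$3.58

Per-period risk-free factor R = e^0.06 = 1.0618; dividend-adjusted growth = e^(0.06−0.02) = 1.0408.
Risk-neutral probability p = (1.0408 − 0.75)/(1.5 − 0.75) = 0.2908/0.7500 = 0.3877
Terminal stock prices: S_uuu = 202.5, S_uud = 101.2, S_udd = 50.62, S_ddd = 25.31
Terminal payoffs (K − S): max(-158.5, 0) = 0, max(-57.25, 0) = 0, max(-6.625, 0) = 0, max(18.69, 0) = 18.69
Node uu (S = 135): V_uu = e^(−0.06)·[0.3877·0.0000 + 0.6123·0.0000] = 0.0000
Node ud (S = 67.5): V_ud = e^(−0.06)·[0.3877·0.0000 + 0.6123·0.0000] = 0.0000
Node dd (S = 33.75): V_dd = e^(−0.06)·[0.3877·0.0000 + 0.6123·18.6875] = 10.7752
Node u (S = 90): V_u = e^(−0.06)·[0.3877·0.0000 + 0.6123·0.0000] = 0.0000
Node d (S = 45): V_d = e^(−0.06)·[0.3877·0.0000 + 0.6123·10.7752] = 6.2129
Node 0 (S = 60): V_0 = e^(−0.06)·[0.3877·0.0000 + 0.6123·6.2129] = 3.5824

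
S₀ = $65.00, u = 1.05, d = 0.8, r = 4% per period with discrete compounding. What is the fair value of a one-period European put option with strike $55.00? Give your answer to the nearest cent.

$0.12

Risk-neutral probability p = (1 + 0.04 − 0.8)/(1.05 − 0.8) = 0.2400/0.2500 = 0.9600
Terminal stock prices: S_u = 68.25, S_d = 52
Terminal payoffs (K − S): max(-13.25, 0) = 0, max(3, 0) = 3
Node 0 (S = 65): V_0 = 1/1.04·[0.9600·0.0000 + 0.0400·3.0000] = 0.1154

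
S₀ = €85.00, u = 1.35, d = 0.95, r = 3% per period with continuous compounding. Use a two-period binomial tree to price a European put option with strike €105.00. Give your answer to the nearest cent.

€17.00

Risk-neutral probability p = (e^0.03 − 0.95)/(1.35 − 0.95) = 0.0805/0.4000 = 0.2011
Terminal stock prices: S_uu = 154.9, S_ud = 109, S_dd = 76.71
Terminal payoffs (K − S): max(-49.91, 0) = 0, max(-4.013, 0) = 0, max(28.29, 0) = 28.29
Node u (S = 114.8): V_u = e^(−0.03)·[0.2011·0.0000 + 0.7989·0.0000] = 0.0000
Node d (S = 80.75): V_d = e^(−0.03)·[0.2011·0.0000 + 0.7989·28.2875] = 21.9300
Node 0 (S = 85): V_0 = e^(−0.03)·[0.2011·0.0000 + 0.7989·21.9300] = 17.0013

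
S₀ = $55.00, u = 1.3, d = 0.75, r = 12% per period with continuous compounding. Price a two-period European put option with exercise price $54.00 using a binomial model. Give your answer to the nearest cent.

Risk-neutral probability p = (e^0.12 − 0.75)/(1.3 − 0.75) = 0.3775/0.5500 = 0.6864
Terminal stock prices: S_uu = 92.95, S_ud = 53.62, S_dd = 30.94
Terminal payoffs (K − S): max(-38.95, 0) = 0, max(0.375, 0) = 0.375, max(23.06, 0) = 23.06
Node u (S = 71.5): V_u = e^(−0.12)·[0.6864·0.0000 + 0.3136·0.3750] = 0.1043
Node d (S = 41.25): V_d = e^(−0.12)·[0.6864·0.3750 + 0.3136·23.0625] = 6.6437
Node 0 (S = 55): V_0 = e^(−0.12)·[0.6864·0.1043 + 0.3136·6.6437] = 1.9116

$1.91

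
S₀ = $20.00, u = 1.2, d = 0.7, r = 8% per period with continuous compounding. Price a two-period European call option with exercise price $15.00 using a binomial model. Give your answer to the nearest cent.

Risk-neutral probability p = (e^0.08 − 0.7)/(1.2 − 0.7) = 0.3833/0.5000 = 0.7666
Terminal stock prices: S_uu = 28.8, S_ud = 16.8, S_dd = 9.8
Terminal payoffs (S − K): max(13.8, 0) = 13.8, max(1.8, 0) = 1.8, max(-5.2, 0) = 0
Node u (S = 24): V_u = e^(−0.08)·[0.7666·13.8000 + 0.2334·1.8000] = 10.1533
Node d (S = 14): V_d = e^(−0.08)·[0.7666·1.8000 + 0.2334·0.0000] = 1.2737
Node 0 (S = 20): V_0 = e^(−0.08)·[0.7666·10.1533 + 0.2334·1.2737] = 7.4593

$7.46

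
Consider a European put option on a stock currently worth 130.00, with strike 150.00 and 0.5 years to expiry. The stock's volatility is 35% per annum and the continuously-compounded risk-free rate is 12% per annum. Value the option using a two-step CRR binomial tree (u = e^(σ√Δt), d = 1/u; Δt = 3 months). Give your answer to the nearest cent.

CRR parameters: u = e^(σ√Δt) = e^(0.35·√0.25) = 1.1912, d = 1/u = 0.8395
Per-period rate: rΔt = 0.12·0.25 = 0.03, so R = e^0.03 = 1.0305
Risk-neutral probability p = (e^0.03 − 0.8395)/(1.1912 − 0.8395) = 0.1910/0.3518 = 0.5429
Terminal stock prices: S_uu = 184.5, S_ud = 130, S_dd = 91.61
Terminal payoffs (K − S): max(-34.48, 0) = 0, max(20, 0) = 20, max(58.39, 0) = 58.39
Node u (S = 154.9): V_u = e^(−0.03)·[0.5429·0.0000 + 0.4571·20.0000] = 8.8712
Node d (S = 109.1): V_d = e^(−0.03)·[0.5429·20.0000 + 0.4571·58.3905] = 36.4374
Node 0 (S = 130): V_0 = e^(−0.03)·[0.5429·8.8712 + 0.4571·36.4374] = 20.8363

20.84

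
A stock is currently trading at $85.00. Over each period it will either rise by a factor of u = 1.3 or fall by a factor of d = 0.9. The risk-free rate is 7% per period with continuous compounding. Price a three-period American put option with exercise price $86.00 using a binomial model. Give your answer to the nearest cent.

$5.04

Risk-neutral probability p = (e^0.07 − 0.9)/(1.3 − 0.9) = 0.1725/0.4000 = 0.4313
Terminal stock prices: S_uuu = 186.7, S_uud = 129.3, S_udd = 89.51, S_ddd = 61.97
Terminal payoffs (K − S): max(-100.7, 0) = 0, max(-43.28, 0) = 0, max(-3.505, 0) = 0, max(24.03, 0) = 24.03
Node uu (S = 143.7): continuation = e^(−0.07)·[0.4313·0.0000 + 0.5687·0.0000] = 0.0000; exercise value = 0.0000 ≤ continuation, so V_uu = 0.0000
Node ud (S = 99.45): continuation = e^(−0.07)·[0.4313·0.0000 + 0.5687·0.0000] = 0.0000; exercise value = 0.0000 ≤ continuation, so V_ud = 0.0000
Node dd (S = 68.85): continuation = e^(−0.07)·[0.4313·0.0000 + 0.5687·24.0350] = 12.7453; exercise value = 17.1500 > continuation, so V_dd = 17.1500 (exercise)
Node u (S = 110.5): continuation = e^(−0.07)·[0.4313·0.0000 + 0.5687·0.0000] = 0.0000; exercise value = 0.0000 ≤ continuation, so V_u = 0.0000
Node d (S = 76.5): continuation = e^(−0.07)·[0.4313·0.0000 + 0.5687·17.1500] = 9.0943; exercise value = 9.5000 > continuation, so V_d = 9.5000 (exercise)
Node 0 (S = 85): continuation = e^(−0.07)·[0.4313·0.0000 + 0.5687·9.5000] = 5.0377; exercise value = 1.0000 ≤ continuation, so V_0 = 5.0377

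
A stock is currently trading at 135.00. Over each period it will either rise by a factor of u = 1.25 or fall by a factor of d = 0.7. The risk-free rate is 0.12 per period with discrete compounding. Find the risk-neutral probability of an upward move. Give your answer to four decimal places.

Risk-neutral probability p = (1 + 0.12 − 0.7)/(1.25 − 0.7) = 0.4200/0.5500 = 0.7636

p = 0.7636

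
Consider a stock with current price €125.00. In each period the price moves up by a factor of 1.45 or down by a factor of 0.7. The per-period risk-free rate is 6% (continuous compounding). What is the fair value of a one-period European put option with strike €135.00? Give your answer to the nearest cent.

Risk-neutral probability p = (e^0.06 − 0.7)/(1.45 − 0.7) = 0.3618/0.7500 = 0.4824
Terminal stock prices: S_u = 181.2, S_d = 87.5
Terminal payoffs (K − S): max(-46.25, 0) = 0, max(47.5, 0) = 47.5
Node 0 (S = 125): V_0 = e^(−0.06)·[0.4824·0.0000 + 0.5176·47.5000] = 23.1520

€23.15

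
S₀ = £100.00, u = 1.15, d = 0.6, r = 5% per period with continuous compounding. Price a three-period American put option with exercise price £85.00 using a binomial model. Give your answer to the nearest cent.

£6.99

Risk-neutral probability p = (e^0.05 − 0.6)/(1.15 − 0.6) = 0.4513/0.5500 = 0.8205
Terminal stock prices: S_uuu = 152.1, S_uud = 79.35, S_udd = 41.4, S_ddd = 21.6
Terminal payoffs (K − S): max(-67.09, 0) = 0, max(5.65, 0) = 5.65, max(43.6, 0) = 43.6, max(63.4, 0) = 63.4
Node uu (S = 132.2): continuation = e^(−0.05)·[0.8205·0.0000 + 0.1795·5.6500] = 0.9648; exercise value = 0.0000 ≤ continuation, so V_uu = 0.9648
Node ud (S = 69): continuation = e^(−0.05)·[0.8205·5.6500 + 0.1795·43.6000] = 11.8545; exercise value = 16.0000 > continuation, so V_ud = 16.0000 (exercise)
Node dd (S = 36): continuation = e^(−0.05)·[0.8205·43.6000 + 0.1795·63.4000] = 44.8545; exercise value = 49.0000 > continuation, so V_dd = 49.0000 (exercise)
Node u (S = 115): continuation = e^(−0.05)·[0.8205·0.9648 + 0.1795·16.0000] = 3.4850; exercise value = 0.0000 ≤ continuation, so V_u = 3.4850
Node d (S = 60): continuation = e^(−0.05)·[0.8205·16.0000 + 0.1795·49.0000] = 20.8545; exercise value = 25.0000 > continuation, so V_d = 25.0000 (exercise)
Node 0 (S = 100): continuation = e^(−0.05)·[0.8205·3.4850 + 0.1795·25.0000] = 6.9888; exercise value = 0.0000 ≤ continuation, so V_0 = 6.9888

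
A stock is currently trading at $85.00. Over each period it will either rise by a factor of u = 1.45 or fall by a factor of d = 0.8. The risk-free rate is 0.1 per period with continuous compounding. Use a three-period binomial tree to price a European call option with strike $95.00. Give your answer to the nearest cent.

$25.05

Risk-neutral probability p = (e^0.1 − 0.8)/(1.45 − 0.8) = 0.3052/0.6500 = 0.4695
Terminal stock prices: S_uuu = 259.1, S_uud = 143, S_udd = 78.88, S_ddd = 43.52
Terminal payoffs (S − K): max(164.1, 0) = 164.1, max(47.97, 0) = 47.97, max(-16.12, 0) = 0, max(-51.48, 0) = 0
Node uu (S = 178.7): V_uu = e^(−0.1)·[0.4695·164.1331 + 0.5305·47.9700] = 92.7529
Node ud (S = 98.6): V_ud = e^(−0.1)·[0.4695·47.9700 + 0.5305·0.0000] = 20.3784
Node dd (S = 54.4): V_dd = e^(−0.1)·[0.4695·0.0000 + 0.5305·0.0000] = 0.0000
Node u (S = 123.2): V_u = e^(−0.1)·[0.4695·92.7529 + 0.5305·20.3784] = 49.1850
Node d (S = 68): V_d = e^(−0.1)·[0.4695·20.3784 + 0.5305·0.0000] = 8.6571
Node 0 (S = 85): V_0 = e^(−0.1)·[0.4695·49.1850 + 0.5305·8.6571] = 25.0501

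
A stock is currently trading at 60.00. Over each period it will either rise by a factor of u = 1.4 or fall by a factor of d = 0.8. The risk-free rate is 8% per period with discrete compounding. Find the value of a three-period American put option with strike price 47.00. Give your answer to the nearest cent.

Risk-neutral probability p = (1 + 0.08 − 0.8)/(1.4 − 0.8) = 0.2800/0.6000 = 0.4667
Terminal stock prices: S_uuu = 164.6, S_uud = 94.08, S_udd = 53.76, S_ddd = 30.72
Terminal payoffs (K − S): max(-117.6, 0) = 0, max(-47.08, 0) = 0, max(-6.76, 0) = 0, max(16.28, 0) = 16.28
Node uu (S = 117.6): continuation = 1/1.08·[0.4667·0.0000 + 0.5333·0.0000] = 0.0000; exercise value = 0.0000 ≤ continuation, so V_uu = 0.0000
Node ud (S = 67.2): continuation = 1/1.08·[0.4667·0.0000 + 0.5333·0.0000] = 0.0000; exercise value = 0.0000 ≤ continuation, so V_ud = 0.0000
Node dd (S = 38.4): continuation = 1/1.08·[0.4667·0.0000 + 0.5333·16.2800] = 8.0395; exercise value = 8.6000 > continuation, so V_dd = 8.6000 (exercise)
Node u (S = 84): continuation = 1/1.08·[0.4667·0.0000 + 0.5333·0.0000] = 0.0000; exercise value = 0.0000 ≤ continuation, so V_u = 0.0000
Node d (S = 48): continuation = 1/1.08·[0.4667·0.0000 + 0.5333·8.6000] = 4.2469; exercise value = 0.0000 ≤ continuation, so V_d = 4.2469
Node 0 (S = 60): continuation = 1/1.08·[0.4667·0.0000 + 0.5333·4.2469] = 2.0972; exercise value = 0.0000 ≤ continuation, so V_0 = 2.0972

2.10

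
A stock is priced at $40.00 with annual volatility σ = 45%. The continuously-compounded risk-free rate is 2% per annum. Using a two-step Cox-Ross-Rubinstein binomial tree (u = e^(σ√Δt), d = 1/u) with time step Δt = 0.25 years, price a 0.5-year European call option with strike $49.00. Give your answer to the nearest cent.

CRR parameters: u = e^(σ√Δt) = e^(0.45·√0.25) = 1.2523, d = 1/u = 0.7985
Per-period rate: rΔt = 0.02·0.25 = 0.005, so R = e^0.005 = 1.0050
Risk-neutral probability p = (e^0.005 − 0.7985)/(1.2523 − 0.7985) = 0.2065/0.4538 = 0.4550
Terminal stock prices: S_uu = 62.73, S_ud = 40, S_dd = 25.51
Terminal payoffs (S − K): max(13.73, 0) = 13.73, max(-9, 0) = 0, max(-23.49, 0) = 0
Node u (S = 50.09): V_u = e^(−0.005)·[0.4550·13.7325 + 0.5450·0.0000] = 6.2176
Node d (S = 31.94): V_d = e^(−0.005)·[0.4550·0.0000 + 0.5450·0.0000] = 0.0000
Node 0 (S = 40): V_0 = e^(−0.005)·[0.4550·6.2176 + 0.5450·0.0000] = 2.8151

$2.82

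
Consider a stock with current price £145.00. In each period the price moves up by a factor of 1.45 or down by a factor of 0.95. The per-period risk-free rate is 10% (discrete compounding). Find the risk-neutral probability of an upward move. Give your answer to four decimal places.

p = 0.3000

Risk-neutral probability p = (1 + 0.1 − 0.95)/(1.45 − 0.95) = 0.1500/0.5000 = 0.3000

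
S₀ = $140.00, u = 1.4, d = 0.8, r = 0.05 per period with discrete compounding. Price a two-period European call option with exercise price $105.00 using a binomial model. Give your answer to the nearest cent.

$49.51

Risk-neutral probability p = (1 + 0.05 − 0.8)/(1.4 − 0.8) = 0.2500/0.6000 = 0.4167
Terminal stock prices: S_uu = 274.4, S_ud = 156.8, S_dd = 89.6
Terminal payoffs (S − K): max(169.4, 0) = 169.4, max(51.8, 0) = 51.8, max(-15.4, 0) = 0
Node u (S = 196): V_u = 1/1.05·[0.4167·169.4000 + 0.5833·51.8000] = 96.0000
Node d (S = 112): V_d = 1/1.05·[0.4167·51.8000 + 0.5833·0.0000] = 20.5556
Node 0 (S = 140): V_0 = 1/1.05·[0.4167·96.0000 + 0.5833·20.5556] = 49.5150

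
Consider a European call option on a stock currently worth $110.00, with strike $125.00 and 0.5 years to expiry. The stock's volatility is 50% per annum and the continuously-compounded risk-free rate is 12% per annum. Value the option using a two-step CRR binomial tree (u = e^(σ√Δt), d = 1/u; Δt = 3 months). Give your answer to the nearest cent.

$13.17

CRR parameters: u = e^(σ√Δt) = e^(0.5·√0.25) = 1.2840, d = 1/u = 0.7788
Per-period rate: rΔt = 0.12·0.25 = 0.03, so R = e^0.03 = 1.0305
Risk-neutral probability p = (e^0.03 − 0.7788)/(1.2840 − 0.7788) = 0.2517/0.5052 = 0.4981
Terminal stock prices: S_uu = 181.4, S_ud = 110, S_dd = 66.72
Terminal payoffs (S − K): max(56.36, 0) = 56.36, max(-15, 0) = 0, max(-58.28, 0) = 0
Node u (S = 141.2): V_u = e^(−0.03)·[0.4981·56.3593 + 0.5019·0.0000] = 27.2431
Node d (S = 85.67): V_d = e^(−0.03)·[0.4981·0.0000 + 0.5019·0.0000] = 0.0000
Node 0 (S = 110): V_0 = e^(−0.03)·[0.4981·27.2431 + 0.5019·0.0000] = 13.1688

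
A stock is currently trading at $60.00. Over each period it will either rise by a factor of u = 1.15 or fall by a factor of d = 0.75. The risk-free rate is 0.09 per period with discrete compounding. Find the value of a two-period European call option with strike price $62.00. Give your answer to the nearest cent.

$10.55

Risk-neutral probability p = (1 + 0.09 − 0.75)/(1.15 − 0.75) = 0.3400/0.4000 = 0.8500
Terminal stock prices: S_uu = 79.35, S_ud = 51.75, S_dd = 33.75
Terminal payoffs (S − K): max(17.35, 0) = 17.35, max(-10.25, 0) = 0, max(-28.25, 0) = 0
Node u (S = 69): V_u = 1/1.09·[0.8500·17.3500 + 0.1500·0.0000] = 13.5298
Node d (S = 45): V_d = 1/1.09·[0.8500·0.0000 + 0.1500·0.0000] = 0.0000
Node 0 (S = 60): V_0 = 1/1.09·[0.8500·13.5298 + 0.1500·0.0000] = 10.5508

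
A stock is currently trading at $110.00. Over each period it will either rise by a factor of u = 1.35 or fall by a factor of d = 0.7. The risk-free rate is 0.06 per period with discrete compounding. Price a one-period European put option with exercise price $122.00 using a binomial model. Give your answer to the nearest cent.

Risk-neutral probability p = (1 + 0.06 − 0.7)/(1.35 − 0.7) = 0.3600/0.6500 = 0.5538
Terminal stock prices: S_u = 148.5, S_d = 77
Terminal payoffs (K − S): max(-26.5, 0) = 0, max(45, 0) = 45
Node 0 (S = 110): V_0 = 1/1.06·[0.5538·0.0000 + 0.4462·45.0000] = 18.9405

$18.94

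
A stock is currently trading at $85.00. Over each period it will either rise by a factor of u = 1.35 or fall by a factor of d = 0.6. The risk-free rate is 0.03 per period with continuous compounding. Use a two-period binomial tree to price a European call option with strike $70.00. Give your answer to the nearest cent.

Risk-neutral probability p = (e^0.03 − 0.6)/(1.35 − 0.6) = 0.4305/0.7500 = 0.5739
Terminal stock prices: S_uu = 154.9, S_ud = 68.85, S_dd = 30.6
Terminal payoffs (S − K): max(84.91, 0) = 84.91, max(-1.15, 0) = 0, max(-39.4, 0) = 0
Node u (S = 114.8): V_u = e^(−0.03)·[0.5739·84.9125 + 0.4261·0.0000] = 47.2943
Node d (S = 51): V_d = e^(−0.03)·[0.5739·0.0000 + 0.4261·0.0000] = 0.0000
Node 0 (S = 85): V_0 = e^(−0.03)·[0.5739·47.2943 + 0.4261·0.0000] = 26.3418

$26.34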